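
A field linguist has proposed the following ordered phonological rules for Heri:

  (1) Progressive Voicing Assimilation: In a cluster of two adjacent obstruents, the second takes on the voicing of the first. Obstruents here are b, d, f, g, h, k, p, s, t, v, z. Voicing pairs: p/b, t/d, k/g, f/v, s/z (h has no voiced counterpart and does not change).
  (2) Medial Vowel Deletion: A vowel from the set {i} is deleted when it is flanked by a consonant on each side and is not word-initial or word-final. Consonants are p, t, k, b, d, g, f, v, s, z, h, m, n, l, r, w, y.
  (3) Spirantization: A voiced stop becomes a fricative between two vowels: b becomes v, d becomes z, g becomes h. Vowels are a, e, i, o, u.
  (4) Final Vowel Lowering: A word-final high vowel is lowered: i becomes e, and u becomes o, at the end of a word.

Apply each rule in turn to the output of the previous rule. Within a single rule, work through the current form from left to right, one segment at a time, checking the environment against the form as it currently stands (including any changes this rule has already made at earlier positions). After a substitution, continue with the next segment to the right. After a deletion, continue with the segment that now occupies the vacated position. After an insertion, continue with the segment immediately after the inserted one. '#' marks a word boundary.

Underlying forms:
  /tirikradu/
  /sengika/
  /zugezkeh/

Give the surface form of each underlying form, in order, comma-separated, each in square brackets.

[trkrazo], [sengka], [zuhezgeh]

/tirikradu/:
  (1) Progressive Voicing Assimilation: no change — [tirikradu]
  (2) Medial Vowel Deletion: [tirikradu] → [trkradu]
  (3) Spirantization: [trkradu] → [trkrazu]
  (4) Final Vowel Lowering: [trkrazu] → [trkrazo]
/sengika/:
  (1) Progressive Voicing Assimilation: no change — [sengika]
  (2) Medial Vowel Deletion: [sengika] → [sengka]
  (3) Spirantization: no change — [sengka]
  (4) Final Vowel Lowering: no change — [sengka]
/zugezkeh/:
  (1) Progressive Voicing Assimilation: [zugezkeh] → [zugezgeh]
  (2) Medial Vowel Deletion: no change — [zugezgeh]
  (3) Spirantization: [zugezgeh] → [zuhezgeh]
  (4) Final Vowel Lowering: no change — [zuhezgeh]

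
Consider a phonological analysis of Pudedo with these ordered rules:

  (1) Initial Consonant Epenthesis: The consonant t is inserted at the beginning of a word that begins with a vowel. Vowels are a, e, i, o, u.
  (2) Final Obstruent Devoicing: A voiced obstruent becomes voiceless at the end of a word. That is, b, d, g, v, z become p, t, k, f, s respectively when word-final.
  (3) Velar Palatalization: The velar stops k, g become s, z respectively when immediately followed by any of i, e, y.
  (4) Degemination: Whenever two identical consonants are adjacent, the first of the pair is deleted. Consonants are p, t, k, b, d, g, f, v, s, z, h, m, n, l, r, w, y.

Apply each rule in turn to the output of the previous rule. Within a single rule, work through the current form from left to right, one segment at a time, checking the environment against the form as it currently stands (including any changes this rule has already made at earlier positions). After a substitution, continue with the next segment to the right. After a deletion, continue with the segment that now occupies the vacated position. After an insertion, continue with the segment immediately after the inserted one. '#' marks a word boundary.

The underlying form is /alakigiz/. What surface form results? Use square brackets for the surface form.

[talasizis]

(1) Initial Consonant Epenthesis: [alakigiz] → [talakigiz]
(2) Final Obstruent Devoicing: [talakigiz] → [talakigis]
(3) Velar Palatalization: [talakigis] → [talasizis]
(4) Degemination: no change — [talasizis]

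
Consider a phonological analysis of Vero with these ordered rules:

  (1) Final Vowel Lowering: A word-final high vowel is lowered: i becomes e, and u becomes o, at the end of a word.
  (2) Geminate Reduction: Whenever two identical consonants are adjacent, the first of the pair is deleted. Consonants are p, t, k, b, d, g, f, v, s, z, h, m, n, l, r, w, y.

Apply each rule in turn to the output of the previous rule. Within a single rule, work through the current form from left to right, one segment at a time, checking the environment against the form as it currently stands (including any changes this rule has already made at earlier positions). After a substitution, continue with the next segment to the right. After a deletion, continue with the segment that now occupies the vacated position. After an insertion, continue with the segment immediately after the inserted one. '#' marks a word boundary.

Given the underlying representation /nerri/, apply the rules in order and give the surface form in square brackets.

(1) Final Vowel Lowering: [nerri] → [nerre]
(2) Geminate Reduction: [nerre] → [nere]

[nere]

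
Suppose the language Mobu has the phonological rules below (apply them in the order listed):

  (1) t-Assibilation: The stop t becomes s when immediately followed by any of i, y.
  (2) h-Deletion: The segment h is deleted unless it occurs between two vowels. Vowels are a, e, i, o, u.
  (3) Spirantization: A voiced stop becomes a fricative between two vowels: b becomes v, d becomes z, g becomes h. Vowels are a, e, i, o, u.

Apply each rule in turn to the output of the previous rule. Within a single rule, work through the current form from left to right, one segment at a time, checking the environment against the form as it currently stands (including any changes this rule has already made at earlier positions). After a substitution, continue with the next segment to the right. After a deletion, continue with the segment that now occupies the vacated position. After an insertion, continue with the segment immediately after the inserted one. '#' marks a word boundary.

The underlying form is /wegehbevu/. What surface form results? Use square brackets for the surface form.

(1) t-Assibilation: no change — [wegehbevu]
(2) h-Deletion: [wegehbevu] → [wegebevu]
(3) Spirantization: [wegebevu] → [wehevevu]

[wehevevu]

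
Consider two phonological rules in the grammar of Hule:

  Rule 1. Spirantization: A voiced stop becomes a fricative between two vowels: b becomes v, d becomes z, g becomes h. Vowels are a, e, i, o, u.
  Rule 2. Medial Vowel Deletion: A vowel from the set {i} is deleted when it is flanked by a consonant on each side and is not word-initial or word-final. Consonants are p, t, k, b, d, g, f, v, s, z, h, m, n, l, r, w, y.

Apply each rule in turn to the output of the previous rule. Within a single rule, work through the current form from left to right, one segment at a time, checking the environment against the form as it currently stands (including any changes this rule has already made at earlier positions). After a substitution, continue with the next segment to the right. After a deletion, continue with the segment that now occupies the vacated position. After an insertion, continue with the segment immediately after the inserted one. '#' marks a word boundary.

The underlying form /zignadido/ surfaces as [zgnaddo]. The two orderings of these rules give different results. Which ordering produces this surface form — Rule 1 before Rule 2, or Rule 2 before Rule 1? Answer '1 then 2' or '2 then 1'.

Order 1 then 2:
  1 Spirantization: [zignadido] → [zignazizo]
  2 Medial Vowel Deletion: [zignazizo] → [zgnazzo]
  result: [zgnazzo]
Order 2 then 1:
  2 Medial Vowel Deletion: [zignadido] → [zgnaddo]
  1 Spirantization: no change — [zgnaddo]
  result: [zgnaddo]

2 then 1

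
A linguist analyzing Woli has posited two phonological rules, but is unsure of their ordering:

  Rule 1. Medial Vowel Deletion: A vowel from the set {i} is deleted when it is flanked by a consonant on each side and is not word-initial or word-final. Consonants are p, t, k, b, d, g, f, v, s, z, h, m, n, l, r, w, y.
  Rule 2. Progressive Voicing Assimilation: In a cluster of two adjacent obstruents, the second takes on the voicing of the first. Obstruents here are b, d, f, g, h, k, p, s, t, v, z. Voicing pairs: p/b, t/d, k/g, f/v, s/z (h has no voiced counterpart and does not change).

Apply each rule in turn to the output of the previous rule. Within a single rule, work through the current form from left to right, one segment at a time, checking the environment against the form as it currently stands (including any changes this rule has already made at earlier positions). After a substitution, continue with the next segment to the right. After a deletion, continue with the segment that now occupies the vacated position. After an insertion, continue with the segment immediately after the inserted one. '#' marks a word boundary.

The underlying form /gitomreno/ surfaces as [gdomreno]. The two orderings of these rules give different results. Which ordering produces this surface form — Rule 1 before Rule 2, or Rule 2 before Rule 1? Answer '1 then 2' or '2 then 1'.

1 then 2

Order 1 then 2:
  1 Medial Vowel Deletion: [gitomreno] → [gtomreno]
  2 Progressive Voicing Assimilation: [gtomreno] → [gdomreno]
  result: [gdomreno]
Order 2 then 1:
  2 Progressive Voicing Assimilation: no change — [gitomreno]
  1 Medial Vowel Deletion: [gitomreno] → [gtomreno]
  result: [gtomreno]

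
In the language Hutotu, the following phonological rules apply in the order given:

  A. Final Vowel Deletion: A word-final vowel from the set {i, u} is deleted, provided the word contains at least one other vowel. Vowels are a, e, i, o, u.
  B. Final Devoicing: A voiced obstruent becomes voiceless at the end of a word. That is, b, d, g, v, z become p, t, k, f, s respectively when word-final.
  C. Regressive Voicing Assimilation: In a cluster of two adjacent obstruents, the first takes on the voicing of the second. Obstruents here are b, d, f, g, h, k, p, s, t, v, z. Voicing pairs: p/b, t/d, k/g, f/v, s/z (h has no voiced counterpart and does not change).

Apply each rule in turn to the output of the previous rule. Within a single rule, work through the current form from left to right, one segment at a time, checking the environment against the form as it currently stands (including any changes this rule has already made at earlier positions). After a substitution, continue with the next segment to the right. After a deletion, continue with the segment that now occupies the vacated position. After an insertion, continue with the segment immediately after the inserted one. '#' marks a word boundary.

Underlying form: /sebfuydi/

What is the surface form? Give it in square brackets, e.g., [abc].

A Final Vowel Deletion: [sebfuydi] → [sebfuyd]
B Final Devoicing: [sebfuyd] → [sebfuyt]
C Regressive Voicing Assimilation: [sebfuyt] → [sepfuyt]

[sepfuyt]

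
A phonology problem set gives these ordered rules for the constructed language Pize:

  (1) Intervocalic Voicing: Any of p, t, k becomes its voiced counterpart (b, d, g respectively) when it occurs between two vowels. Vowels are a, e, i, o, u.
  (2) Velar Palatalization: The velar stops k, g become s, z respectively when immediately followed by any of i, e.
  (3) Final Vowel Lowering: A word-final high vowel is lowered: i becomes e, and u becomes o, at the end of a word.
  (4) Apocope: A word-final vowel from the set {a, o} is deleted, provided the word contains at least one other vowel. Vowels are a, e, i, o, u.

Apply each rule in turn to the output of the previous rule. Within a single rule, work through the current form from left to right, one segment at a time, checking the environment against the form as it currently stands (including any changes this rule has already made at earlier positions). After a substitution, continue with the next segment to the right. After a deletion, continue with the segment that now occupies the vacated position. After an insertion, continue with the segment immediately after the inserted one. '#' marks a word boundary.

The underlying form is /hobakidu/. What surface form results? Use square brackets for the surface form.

(1) Intervocalic Voicing: [hobakidu] → [hobagidu]
(2) Velar Palatalization: [hobagidu] → [hobazidu]
(3) Final Vowel Lowering: [hobazidu] → [hobazido]
(4) Apocope: [hobazido] → [hobazid]

[hobazid]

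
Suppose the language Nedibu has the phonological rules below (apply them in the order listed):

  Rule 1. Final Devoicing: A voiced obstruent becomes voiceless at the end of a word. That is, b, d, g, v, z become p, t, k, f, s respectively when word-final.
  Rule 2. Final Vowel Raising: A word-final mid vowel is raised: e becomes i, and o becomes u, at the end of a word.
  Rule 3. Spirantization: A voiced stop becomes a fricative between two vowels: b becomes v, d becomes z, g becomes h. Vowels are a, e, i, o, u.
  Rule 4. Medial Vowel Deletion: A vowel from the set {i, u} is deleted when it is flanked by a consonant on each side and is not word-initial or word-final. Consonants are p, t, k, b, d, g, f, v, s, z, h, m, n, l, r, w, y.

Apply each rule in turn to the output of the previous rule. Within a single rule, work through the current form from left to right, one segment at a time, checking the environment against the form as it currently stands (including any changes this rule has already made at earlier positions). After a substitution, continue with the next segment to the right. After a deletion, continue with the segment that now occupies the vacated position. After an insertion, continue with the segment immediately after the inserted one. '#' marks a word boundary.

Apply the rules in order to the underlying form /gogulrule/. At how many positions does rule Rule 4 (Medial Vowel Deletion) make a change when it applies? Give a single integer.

Rule 1 Final Devoicing: no change — [gogulrule]
Rule 2 Final Vowel Raising: [gogulrule] → [gogulruli]
Rule 3 Spirantization: [gogulruli] → [gohulruli]
Rule 4 Medial Vowel Deletion: [gohulruli] → [gohlrli]
Rule Rule 4 changed 2 position(s).

2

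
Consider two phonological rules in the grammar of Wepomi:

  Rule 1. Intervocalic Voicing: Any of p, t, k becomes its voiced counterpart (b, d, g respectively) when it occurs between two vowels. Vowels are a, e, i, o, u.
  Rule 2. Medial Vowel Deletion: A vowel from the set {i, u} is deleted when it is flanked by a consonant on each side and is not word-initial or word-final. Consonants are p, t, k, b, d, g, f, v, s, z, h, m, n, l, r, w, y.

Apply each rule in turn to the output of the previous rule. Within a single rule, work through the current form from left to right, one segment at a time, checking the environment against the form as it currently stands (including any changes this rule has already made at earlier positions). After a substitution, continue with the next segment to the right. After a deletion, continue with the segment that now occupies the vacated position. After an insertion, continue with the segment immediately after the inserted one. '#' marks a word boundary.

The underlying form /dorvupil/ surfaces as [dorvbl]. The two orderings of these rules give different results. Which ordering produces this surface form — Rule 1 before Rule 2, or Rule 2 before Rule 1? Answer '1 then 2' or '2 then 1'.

1 then 2

Order 1 then 2:
  1 Intervocalic Voicing: [dorvupil] → [dorvubil]
  2 Medial Vowel Deletion: [dorvubil] → [dorvbl]
  result: [dorvbl]
Order 2 then 1:
  2 Medial Vowel Deletion: [dorvupil] → [dorvpl]
  1 Intervocalic Voicing: no change — [dorvpl]
  result: [dorvpl]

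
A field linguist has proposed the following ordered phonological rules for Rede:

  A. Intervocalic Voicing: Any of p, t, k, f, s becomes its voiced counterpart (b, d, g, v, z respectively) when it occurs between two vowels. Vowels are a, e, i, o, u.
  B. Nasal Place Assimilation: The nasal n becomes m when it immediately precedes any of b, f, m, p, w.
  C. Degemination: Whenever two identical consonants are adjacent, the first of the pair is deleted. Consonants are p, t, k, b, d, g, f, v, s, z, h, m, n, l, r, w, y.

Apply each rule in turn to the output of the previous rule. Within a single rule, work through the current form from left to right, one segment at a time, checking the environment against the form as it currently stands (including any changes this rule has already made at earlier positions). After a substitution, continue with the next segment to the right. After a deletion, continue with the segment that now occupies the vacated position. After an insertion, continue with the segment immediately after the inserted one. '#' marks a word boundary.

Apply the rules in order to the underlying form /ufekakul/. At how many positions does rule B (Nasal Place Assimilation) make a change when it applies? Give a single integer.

0

A Intervocalic Voicing: [ufekakul] → [uvegagul]
B Nasal Place Assimilation: no change — [uvegagul]
C Degemination: no change — [uvegagul]
Rule B changed 0 position(s).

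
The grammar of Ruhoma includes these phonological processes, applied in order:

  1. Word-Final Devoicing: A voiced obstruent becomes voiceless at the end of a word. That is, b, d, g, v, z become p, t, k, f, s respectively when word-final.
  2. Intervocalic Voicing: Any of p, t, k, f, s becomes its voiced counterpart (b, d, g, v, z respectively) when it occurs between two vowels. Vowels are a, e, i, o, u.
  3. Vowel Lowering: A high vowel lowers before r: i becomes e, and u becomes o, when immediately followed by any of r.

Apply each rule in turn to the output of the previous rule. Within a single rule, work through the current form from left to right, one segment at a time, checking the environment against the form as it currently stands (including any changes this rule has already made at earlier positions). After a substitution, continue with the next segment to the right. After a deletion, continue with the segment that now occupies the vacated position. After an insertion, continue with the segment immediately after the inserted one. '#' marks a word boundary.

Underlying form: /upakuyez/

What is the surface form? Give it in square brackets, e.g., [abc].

1 Word-Final Devoicing: [upakuyez] → [upakuyes]
2 Intervocalic Voicing: [upakuyes] → [ubaguyes]
3 Vowel Lowering: no change — [ubaguyes]

[ubaguyes]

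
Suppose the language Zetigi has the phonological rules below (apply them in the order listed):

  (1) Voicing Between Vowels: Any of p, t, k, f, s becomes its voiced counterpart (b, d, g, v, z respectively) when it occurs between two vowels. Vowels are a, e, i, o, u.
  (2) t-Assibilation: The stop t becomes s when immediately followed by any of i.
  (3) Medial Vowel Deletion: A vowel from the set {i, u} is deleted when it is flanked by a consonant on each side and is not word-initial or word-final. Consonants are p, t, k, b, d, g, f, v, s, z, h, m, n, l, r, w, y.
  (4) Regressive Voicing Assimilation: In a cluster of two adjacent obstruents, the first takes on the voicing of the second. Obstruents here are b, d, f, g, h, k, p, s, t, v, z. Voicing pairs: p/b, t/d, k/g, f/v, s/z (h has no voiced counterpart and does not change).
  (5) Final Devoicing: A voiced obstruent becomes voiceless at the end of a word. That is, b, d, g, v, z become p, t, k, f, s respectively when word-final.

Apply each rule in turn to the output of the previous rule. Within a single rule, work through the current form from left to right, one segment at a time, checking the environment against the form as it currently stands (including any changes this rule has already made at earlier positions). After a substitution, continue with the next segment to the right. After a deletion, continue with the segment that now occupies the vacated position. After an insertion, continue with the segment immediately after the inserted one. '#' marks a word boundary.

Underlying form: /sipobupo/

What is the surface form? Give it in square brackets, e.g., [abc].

(1) Voicing Between Vowels: [sipobupo] → [sibobubo]
(2) t-Assibilation: no change — [sibobubo]
(3) Medial Vowel Deletion: [sibobubo] → [sbobbo]
(4) Regressive Voicing Assimilation: [sbobbo] → [zbobbo]
(5) Final Devoicing: no change — [zbobbo]

[zbobbo]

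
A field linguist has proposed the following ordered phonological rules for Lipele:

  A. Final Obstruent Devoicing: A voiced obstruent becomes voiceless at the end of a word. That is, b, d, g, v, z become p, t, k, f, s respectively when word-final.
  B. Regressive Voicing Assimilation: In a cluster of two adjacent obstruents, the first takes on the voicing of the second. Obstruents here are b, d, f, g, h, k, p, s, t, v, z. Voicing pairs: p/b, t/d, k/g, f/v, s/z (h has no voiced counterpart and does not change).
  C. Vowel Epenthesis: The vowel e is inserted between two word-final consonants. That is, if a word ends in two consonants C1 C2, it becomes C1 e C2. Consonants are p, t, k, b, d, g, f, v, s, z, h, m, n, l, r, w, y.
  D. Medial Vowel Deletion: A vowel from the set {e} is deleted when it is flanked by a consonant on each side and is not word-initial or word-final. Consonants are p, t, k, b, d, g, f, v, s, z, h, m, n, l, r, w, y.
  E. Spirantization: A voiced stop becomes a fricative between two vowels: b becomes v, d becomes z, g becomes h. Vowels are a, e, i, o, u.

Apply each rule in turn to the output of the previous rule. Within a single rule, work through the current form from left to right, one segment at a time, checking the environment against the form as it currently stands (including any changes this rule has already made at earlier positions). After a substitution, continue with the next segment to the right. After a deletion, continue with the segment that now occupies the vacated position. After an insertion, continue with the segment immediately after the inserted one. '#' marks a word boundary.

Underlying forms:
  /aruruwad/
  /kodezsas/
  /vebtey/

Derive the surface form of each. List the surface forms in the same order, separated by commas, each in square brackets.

[aruruwat], [kodssas], [vpty]

/aruruwad/:
  A Final Obstruent Devoicing: [aruruwad] → [aruruwat]
  B Regressive Voicing Assimilation: no change — [aruruwat]
  C Vowel Epenthesis: no change — [aruruwat]
  D Medial Vowel Deletion: no change — [aruruwat]
  E Spirantization: no change — [aruruwat]
/kodezsas/:
  A Final Obstruent Devoicing: no change — [kodezsas]
  B Regressive Voicing Assimilation: [kodezsas] → [kodessas]
  C Vowel Epenthesis: no change — [kodessas]
  D Medial Vowel Deletion: [kodessas] → [kodssas]
  E Spirantization: no change — [kodssas]
/vebtey/:
  A Final Obstruent Devoicing: no change — [vebtey]
  B Regressive Voicing Assimilation: [vebtey] → [veptey]
  C Vowel Epenthesis: no change — [veptey]
  D Medial Vowel Deletion: [veptey] → [vpty]
  E Spirantization: no change — [vpty]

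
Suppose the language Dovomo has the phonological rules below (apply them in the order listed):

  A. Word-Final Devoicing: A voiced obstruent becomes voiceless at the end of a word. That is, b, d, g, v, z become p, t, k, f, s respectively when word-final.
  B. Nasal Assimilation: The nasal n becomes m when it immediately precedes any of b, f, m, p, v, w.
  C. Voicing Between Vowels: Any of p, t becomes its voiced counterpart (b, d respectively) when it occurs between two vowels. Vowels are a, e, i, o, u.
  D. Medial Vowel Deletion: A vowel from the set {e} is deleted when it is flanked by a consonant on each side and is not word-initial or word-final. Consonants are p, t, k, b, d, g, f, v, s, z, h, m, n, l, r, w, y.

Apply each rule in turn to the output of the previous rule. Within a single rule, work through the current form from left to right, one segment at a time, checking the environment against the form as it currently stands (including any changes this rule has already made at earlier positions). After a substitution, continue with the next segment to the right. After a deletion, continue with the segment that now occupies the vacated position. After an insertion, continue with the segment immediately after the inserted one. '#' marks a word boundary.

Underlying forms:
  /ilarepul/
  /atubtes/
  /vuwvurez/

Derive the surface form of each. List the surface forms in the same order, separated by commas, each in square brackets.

/ilarepul/:
  A Word-Final Devoicing: no change — [ilarepul]
  B Nasal Assimilation: no change — [ilarepul]
  C Voicing Between Vowels: [ilarepul] → [ilarebul]
  D Medial Vowel Deletion: [ilarebul] → [ilarbul]
/atubtes/:
  A Word-Final Devoicing: no change — [atubtes]
  B Nasal Assimilation: no change — [atubtes]
  C Voicing Between Vowels: [atubtes] → [adubtes]
  D Medial Vowel Deletion: [adubtes] → [adubts]
/vuwvurez/:
  A Word-Final Devoicing: [vuwvurez] → [vuwvures]
  B Nasal Assimilation: no change — [vuwvures]
  C Voicing Between Vowels: no change — [vuwvures]
  D Medial Vowel Deletion: [vuwvures] → [vuwvurs]

[ilarbul], [adubts], [vuwvurs]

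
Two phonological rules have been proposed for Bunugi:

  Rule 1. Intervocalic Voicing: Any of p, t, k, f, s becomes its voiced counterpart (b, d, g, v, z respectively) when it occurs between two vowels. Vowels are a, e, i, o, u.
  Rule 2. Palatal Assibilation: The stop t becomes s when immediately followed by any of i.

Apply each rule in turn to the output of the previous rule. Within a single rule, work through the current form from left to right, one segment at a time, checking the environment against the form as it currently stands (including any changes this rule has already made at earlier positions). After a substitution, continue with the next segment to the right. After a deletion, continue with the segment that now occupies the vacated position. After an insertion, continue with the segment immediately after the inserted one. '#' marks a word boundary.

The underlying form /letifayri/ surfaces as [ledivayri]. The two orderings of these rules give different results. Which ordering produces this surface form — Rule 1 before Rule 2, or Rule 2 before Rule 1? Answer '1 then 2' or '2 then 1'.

Order 1 then 2:
  1 Intervocalic Voicing: [letifayri] → [ledivayri]
  2 Palatal Assibilation: no change — [ledivayri]
  result: [ledivayri]
Order 2 then 1:
  2 Palatal Assibilation: [letifayri] → [lesifayri]
  1 Intervocalic Voicing: [lesifayri] → [lezivayri]
  result: [lezivayri]

1 then 2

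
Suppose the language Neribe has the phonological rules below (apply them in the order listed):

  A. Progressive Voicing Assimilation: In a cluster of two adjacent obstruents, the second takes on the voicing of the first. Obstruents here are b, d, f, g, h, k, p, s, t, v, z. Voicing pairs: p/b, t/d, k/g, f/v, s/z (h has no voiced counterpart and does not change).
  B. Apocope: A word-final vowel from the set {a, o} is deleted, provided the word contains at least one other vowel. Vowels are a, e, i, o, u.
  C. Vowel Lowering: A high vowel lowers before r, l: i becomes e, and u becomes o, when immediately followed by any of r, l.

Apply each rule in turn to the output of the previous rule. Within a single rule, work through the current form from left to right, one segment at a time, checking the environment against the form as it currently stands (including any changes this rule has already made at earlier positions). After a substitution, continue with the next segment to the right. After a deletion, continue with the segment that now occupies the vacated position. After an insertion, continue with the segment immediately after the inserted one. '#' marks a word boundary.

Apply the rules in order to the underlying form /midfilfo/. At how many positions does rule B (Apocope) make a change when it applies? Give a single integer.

A Progressive Voicing Assimilation: [midfilfo] → [midvilfo]
B Apocope: [midvilfo] → [midvilf]
C Vowel Lowering: [midvilf] → [midvelf]
Rule B changed 1 position(s).

1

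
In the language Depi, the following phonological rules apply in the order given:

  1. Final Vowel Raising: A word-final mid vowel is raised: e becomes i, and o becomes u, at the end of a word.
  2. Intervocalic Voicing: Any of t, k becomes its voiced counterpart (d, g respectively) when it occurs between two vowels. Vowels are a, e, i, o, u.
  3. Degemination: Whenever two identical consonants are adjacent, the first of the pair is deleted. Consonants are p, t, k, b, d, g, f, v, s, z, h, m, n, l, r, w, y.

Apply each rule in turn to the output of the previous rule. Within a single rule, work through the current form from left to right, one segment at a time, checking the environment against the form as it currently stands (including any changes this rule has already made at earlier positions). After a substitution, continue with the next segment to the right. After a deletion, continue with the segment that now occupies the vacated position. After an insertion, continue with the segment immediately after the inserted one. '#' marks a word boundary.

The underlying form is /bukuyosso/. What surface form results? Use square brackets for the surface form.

1 Final Vowel Raising: [bukuyosso] → [bukuyossu]
2 Intervocalic Voicing: [bukuyossu] → [buguyossu]
3 Degemination: [buguyossu] → [buguyosu]

[buguyosu]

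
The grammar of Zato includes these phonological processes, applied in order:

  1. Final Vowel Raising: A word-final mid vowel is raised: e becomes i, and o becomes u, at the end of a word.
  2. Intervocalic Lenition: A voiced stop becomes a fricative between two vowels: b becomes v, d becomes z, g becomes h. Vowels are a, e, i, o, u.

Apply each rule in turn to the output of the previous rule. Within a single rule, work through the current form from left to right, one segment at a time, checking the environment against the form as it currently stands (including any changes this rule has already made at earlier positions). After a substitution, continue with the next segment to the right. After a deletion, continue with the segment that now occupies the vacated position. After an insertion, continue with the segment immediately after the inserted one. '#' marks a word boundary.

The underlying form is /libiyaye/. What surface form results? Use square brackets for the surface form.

[liviyayi]

1 Final Vowel Raising: [libiyaye] → [libiyayi]
2 Intervocalic Lenition: [libiyayi] → [liviyayi]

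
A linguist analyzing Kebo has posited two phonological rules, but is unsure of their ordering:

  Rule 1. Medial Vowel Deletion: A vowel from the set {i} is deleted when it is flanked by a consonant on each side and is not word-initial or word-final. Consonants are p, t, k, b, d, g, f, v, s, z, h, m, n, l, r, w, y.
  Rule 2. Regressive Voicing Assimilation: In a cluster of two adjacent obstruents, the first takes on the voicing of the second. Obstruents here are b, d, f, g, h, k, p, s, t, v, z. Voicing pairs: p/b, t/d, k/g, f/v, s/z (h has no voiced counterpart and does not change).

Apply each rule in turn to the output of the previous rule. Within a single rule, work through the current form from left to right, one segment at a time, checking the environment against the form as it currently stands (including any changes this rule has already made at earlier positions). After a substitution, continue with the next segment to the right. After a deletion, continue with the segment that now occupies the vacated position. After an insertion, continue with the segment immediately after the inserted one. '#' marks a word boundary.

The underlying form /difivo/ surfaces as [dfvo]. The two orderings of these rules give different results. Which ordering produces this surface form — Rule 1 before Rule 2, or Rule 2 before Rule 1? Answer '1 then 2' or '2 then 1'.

Order 1 then 2:
  1 Medial Vowel Deletion: [difivo] → [dfvo]
  2 Regressive Voicing Assimilation: [dfvo] → [tvvo]
  result: [tvvo]
Order 2 then 1:
  2 Regressive Voicing Assimilation: no change — [difivo]
  1 Medial Vowel Deletion: [difivo] → [dfvo]
  result: [dfvo]

2 then 1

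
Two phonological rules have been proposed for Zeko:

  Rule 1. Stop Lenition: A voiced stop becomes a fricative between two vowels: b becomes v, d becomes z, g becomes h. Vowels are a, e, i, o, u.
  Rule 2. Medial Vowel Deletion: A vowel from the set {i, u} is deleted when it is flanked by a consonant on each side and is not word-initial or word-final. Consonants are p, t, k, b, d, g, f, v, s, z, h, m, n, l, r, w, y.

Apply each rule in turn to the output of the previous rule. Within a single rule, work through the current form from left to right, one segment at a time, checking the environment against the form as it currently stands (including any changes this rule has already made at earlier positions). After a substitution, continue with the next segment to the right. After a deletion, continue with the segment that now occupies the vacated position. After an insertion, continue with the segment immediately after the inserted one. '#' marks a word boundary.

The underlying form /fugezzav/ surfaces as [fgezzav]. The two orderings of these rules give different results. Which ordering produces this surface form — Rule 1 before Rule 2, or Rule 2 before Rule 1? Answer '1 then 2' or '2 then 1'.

2 then 1

Order 1 then 2:
  1 Stop Lenition: [fugezzav] → [fuhezzav]
  2 Medial Vowel Deletion: [fuhezzav] → [fhezzav]
  result: [fhezzav]
Order 2 then 1:
  2 Medial Vowel Deletion: [fugezzav] → [fgezzav]
  1 Stop Lenition: no change — [fgezzav]
  result: [fgezzav]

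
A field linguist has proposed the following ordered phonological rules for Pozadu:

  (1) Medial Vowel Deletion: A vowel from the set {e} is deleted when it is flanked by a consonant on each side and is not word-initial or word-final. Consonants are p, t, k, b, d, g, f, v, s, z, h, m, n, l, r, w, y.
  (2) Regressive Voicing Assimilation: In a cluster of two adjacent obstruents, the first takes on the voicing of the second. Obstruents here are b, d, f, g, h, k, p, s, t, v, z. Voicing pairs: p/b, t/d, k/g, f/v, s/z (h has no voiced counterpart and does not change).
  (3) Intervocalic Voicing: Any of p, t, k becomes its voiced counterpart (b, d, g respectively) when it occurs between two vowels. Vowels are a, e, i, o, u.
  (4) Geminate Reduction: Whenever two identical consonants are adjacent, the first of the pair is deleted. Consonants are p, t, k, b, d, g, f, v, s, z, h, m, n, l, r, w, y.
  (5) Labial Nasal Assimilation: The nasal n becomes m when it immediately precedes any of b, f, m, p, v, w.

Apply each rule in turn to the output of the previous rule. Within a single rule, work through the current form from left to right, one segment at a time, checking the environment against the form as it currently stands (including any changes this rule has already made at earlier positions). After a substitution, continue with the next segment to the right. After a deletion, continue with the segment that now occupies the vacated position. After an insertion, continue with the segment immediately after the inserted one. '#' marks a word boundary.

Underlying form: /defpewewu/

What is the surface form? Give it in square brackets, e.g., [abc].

[tfpwu]

(1) Medial Vowel Deletion: [defpewewu] → [dfpwwu]
(2) Regressive Voicing Assimilation: [dfpwwu] → [tfpwwu]
(3) Intervocalic Voicing: no change — [tfpwwu]
(4) Geminate Reduction: [tfpwwu] → [tfpwu]
(5) Labial Nasal Assimilation: no change — [tfpwu]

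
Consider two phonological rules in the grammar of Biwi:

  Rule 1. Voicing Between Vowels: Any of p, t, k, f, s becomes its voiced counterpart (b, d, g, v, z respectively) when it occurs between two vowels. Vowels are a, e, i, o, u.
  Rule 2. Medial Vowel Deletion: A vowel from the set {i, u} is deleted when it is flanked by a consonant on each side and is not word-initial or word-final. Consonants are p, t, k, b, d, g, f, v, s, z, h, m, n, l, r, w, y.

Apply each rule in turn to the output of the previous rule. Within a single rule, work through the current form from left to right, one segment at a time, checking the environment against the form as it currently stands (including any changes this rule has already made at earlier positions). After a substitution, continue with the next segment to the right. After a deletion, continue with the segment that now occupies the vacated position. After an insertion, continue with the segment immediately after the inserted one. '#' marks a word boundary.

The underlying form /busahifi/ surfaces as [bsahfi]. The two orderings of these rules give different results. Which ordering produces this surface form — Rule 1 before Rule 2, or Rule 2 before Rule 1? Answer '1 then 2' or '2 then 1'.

Order 1 then 2:
  1 Voicing Between Vowels: [busahifi] → [buzahivi]
  2 Medial Vowel Deletion: [buzahivi] → [bzahvi]
  result: [bzahvi]
Order 2 then 1:
  2 Medial Vowel Deletion: [busahifi] → [bsahfi]
  1 Voicing Between Vowels: no change — [bsahfi]
  result: [bsahfi]

2 then 1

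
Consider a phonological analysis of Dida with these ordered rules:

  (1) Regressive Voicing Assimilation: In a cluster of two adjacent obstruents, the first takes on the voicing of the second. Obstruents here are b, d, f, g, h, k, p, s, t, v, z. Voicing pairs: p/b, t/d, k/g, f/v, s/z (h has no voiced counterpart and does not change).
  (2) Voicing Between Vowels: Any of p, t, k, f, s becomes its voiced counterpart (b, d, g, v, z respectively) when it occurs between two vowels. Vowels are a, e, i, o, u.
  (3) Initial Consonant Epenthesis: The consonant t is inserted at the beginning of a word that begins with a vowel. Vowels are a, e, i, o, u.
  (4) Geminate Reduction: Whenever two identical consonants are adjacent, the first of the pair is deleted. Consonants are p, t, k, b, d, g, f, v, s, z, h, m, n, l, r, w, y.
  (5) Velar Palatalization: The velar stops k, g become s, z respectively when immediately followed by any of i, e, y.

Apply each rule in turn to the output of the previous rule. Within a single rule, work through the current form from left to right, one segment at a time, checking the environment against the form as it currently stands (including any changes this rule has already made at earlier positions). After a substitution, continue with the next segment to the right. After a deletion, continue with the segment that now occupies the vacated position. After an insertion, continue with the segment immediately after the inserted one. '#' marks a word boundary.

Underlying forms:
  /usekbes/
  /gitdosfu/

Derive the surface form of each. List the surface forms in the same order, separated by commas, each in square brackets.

[tuzegbes], [zidosfu]

/usekbes/:
  (1) Regressive Voicing Assimilation: [usekbes] → [usegbes]
  (2) Voicing Between Vowels: [usegbes] → [uzegbes]
  (3) Initial Consonant Epenthesis: [uzegbes] → [tuzegbes]
  (4) Geminate Reduction: no change — [tuzegbes]
  (5) Velar Palatalization: no change — [tuzegbes]
/gitdosfu/:
  (1) Regressive Voicing Assimilation: [gitdosfu] → [giddosfu]
  (2) Voicing Between Vowels: no change — [giddosfu]
  (3) Initial Consonant Epenthesis: no change — [giddosfu]
  (4) Geminate Reduction: [giddosfu] → [gidosfu]
  (5) Velar Palatalization: [gidosfu] → [zidosfu]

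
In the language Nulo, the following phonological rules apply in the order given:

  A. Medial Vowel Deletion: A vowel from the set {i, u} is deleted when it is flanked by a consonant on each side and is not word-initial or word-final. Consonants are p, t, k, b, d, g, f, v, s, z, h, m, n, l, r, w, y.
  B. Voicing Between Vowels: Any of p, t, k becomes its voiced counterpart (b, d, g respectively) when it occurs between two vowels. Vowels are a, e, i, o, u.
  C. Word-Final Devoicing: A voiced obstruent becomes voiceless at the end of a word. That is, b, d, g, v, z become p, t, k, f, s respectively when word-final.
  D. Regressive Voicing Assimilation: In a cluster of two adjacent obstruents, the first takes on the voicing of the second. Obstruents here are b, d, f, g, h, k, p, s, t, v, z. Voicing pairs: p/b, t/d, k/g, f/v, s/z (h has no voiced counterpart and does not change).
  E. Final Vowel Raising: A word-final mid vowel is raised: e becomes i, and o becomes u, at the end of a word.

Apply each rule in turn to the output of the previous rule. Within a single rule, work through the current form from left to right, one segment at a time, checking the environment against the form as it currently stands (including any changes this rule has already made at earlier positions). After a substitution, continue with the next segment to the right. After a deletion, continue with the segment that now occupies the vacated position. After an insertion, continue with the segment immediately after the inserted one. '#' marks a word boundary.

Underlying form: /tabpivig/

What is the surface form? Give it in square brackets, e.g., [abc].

[tapbfk]

A Medial Vowel Deletion: [tabpivig] → [tabpvg]
B Voicing Between Vowels: no change — [tabpvg]
C Word-Final Devoicing: [tabpvg] → [tabpvk]
D Regressive Voicing Assimilation: [tabpvk] → [tapbfk]
E Final Vowel Raising: no change — [tapbfk]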